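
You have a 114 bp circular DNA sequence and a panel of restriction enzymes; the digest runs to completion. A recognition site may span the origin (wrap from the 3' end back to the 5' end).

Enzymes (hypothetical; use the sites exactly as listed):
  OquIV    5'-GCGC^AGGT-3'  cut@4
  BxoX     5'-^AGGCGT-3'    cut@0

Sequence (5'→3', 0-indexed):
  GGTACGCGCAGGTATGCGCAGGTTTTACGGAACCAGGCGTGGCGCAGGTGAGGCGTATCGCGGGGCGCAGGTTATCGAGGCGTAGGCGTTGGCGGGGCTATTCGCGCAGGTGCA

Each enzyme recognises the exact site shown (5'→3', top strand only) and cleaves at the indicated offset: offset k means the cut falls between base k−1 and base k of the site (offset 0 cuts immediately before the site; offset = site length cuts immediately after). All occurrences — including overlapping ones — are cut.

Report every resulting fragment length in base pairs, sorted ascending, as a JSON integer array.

[5,6,9,10,11,15,16,18,24]

Per-enzyme occurrences:
  OquIV GCGCAGGT/4: at [5, 15, 41, 64, 103] ⇒ [9, 19, 45, 68, 107]
  BxoX AGGCGT/0: at [34, 50, 77, 83] ⇒ [34, 50, 77, 83]

All cut coordinates (distinct, sorted): [9, 19, 34, 45, 50, 68, 77, 83, 107]

Fragments:
  9→19: 10 bp
  19→34: 15 bp
  34→45: 11 bp
  45→50: 5 bp
  50→68: 18 bp
  68→77: 9 bp
  77→83: 6 bp
  83→107: 24 bp
  107→9 (wrap): 114-107+9 = 16 bp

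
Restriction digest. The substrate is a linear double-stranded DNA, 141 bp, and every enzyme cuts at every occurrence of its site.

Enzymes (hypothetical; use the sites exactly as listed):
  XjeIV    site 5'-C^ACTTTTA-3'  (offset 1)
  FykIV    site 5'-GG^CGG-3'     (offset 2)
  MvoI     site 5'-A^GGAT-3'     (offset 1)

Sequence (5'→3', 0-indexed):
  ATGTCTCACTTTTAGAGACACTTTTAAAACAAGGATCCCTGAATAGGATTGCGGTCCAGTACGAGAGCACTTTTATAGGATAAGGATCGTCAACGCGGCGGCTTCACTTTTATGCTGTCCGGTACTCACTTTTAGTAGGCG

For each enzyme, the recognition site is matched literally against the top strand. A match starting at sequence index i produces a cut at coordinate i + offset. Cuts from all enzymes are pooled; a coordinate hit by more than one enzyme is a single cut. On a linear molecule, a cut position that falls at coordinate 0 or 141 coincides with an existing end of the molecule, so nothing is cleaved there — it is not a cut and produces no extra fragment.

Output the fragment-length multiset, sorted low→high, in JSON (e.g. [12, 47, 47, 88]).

[6,7,7,9,12,13,13,14,15,22,23]

Per-enzyme occurrences:
  XjeIV CACTTTTA/1: at [6, 18, 67, 104, 126] ⇒ [7, 19, 68, 105, 127]
  FykIV GGCGG/2: at [96] ⇒ [98]
  MvoI AGGAT/1: at [31, 44, 76, 82] ⇒ [32, 45, 77, 83]

All cut coordinates (distinct, sorted): [7, 19, 32, 45, 68, 77, 83, 98, 105, 127]

Fragment lengths:
  [0,7): 7 bp
  [7,19): 12 bp
  [19,32): 13 bp
  [32,45): 13 bp
  [45,68): 23 bp
  [68,77): 9 bp
  [77,83): 6 bp
  [83,98): 15 bp
  [98,105): 7 bp
  [105,127): 22 bp
  [127,141): 14 bp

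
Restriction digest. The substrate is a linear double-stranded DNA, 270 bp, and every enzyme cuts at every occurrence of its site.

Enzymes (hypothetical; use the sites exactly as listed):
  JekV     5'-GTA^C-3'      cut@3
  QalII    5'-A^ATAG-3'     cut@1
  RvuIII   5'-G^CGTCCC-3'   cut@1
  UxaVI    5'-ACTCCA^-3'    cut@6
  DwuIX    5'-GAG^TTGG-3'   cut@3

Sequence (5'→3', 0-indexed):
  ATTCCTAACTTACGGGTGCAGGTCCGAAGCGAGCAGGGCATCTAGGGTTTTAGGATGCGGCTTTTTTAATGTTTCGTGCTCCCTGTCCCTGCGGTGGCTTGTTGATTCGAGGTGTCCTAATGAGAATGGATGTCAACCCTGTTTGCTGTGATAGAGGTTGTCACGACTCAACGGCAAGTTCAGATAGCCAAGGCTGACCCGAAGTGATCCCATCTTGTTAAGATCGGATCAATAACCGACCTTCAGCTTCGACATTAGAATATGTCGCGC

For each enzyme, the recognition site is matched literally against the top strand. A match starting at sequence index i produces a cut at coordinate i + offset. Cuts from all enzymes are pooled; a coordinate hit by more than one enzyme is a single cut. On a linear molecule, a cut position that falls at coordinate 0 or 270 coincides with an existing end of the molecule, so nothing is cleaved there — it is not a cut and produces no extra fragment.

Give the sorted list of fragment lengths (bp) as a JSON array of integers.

Site scan:
  JekV (GTAC, off=3): no sites
  QalII (AATAG, off=1): no sites
  RvuIII (GCGTCCC, off=1): no sites
  UxaVI (ACTCCA, off=6): no sites
  DwuIX (GAGTTGG, off=3): no sites

Pooled cuts: ∅

Fragments:
  no cuts → one linear fragment of 270 bp

[270]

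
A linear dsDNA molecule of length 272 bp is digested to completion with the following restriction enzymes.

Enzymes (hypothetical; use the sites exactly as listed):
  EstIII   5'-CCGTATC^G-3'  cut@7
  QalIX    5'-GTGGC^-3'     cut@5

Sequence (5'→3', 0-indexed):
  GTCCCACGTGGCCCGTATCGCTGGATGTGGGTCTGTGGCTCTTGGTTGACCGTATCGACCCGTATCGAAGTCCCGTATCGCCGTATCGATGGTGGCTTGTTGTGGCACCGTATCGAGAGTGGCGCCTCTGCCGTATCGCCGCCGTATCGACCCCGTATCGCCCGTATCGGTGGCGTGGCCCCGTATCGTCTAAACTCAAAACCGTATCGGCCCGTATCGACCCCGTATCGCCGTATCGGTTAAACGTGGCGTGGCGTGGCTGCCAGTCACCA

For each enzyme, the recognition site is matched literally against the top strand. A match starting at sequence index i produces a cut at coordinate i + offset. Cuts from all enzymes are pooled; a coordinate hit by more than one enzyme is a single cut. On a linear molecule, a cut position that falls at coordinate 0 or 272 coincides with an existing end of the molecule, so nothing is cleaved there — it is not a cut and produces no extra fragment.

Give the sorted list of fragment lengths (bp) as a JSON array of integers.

[5,5,5,6,7,8,8,8,8,9,9,9,10,10,10,11,11,11,12,12,13,13,14,17,20,21]

Scan for sites:
  EstIII (CCGTATCG, off=7): starts [12, 49, 59, 72, 80, 107, 130, 141, 152, 161, 180, 201, 211, 222, 230] → cuts [19, 56, 66, 79, 87, 114, 137, 148, 159, 168, 187, 208, 218, 229, 237]
  QalIX (GTGGC, off=5): starts [7, 34, 91, 101, 118, 169, 174, 245, 250, 255] → cuts [12, 39, 96, 106, 123, 174, 179, 250, 255, 260]

Pooled cuts: [12, 19, 39, 56, 66, 79, 87, 96, 106, 114, 123, 137, 148, 159, 168, 174, 179, 187, 208, 218, 229, 237, 250, 255, 260]

Fragment lengths:
  [0,12): 12 bp
  [12,19): 7 bp
  [19,39): 20 bp
  [39,56): 17 bp
  [56,66): 10 bp
  [66,79): 13 bp
  [79,87): 8 bp
  [87,96): 9 bp
  [96,106): 10 bp
  [106,114): 8 bp
  [114,123): 9 bp
  [123,137): 14 bp
  [137,148): 11 bp
  [148,159): 11 bp
  [159,168): 9 bp
  [168,174): 6 bp
  [174,179): 5 bp
  [179,187): 8 bp
  [187,208): 21 bp
  [208,218): 10 bp
  [218,229): 11 bp
  [229,237): 8 bp
  [237,250): 13 bp
  [250,255): 5 bp
  [255,260): 5 bp
  [260,272): 12 bp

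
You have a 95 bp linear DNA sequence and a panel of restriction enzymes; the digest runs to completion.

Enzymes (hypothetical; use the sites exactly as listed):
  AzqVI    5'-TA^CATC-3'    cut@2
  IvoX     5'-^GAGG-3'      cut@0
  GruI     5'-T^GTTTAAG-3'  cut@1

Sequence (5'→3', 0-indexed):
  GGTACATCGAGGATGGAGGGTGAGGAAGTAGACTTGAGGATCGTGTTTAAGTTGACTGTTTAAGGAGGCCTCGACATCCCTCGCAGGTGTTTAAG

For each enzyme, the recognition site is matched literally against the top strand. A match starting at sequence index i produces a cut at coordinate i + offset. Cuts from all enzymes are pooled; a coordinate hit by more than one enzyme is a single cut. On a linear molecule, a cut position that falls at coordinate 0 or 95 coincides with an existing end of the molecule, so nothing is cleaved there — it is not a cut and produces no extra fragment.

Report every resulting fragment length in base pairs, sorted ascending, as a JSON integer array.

[4,4,6,7,7,7,9,13,14,24]

Scan for sites:
  AzqVI TACATC/2: at [2] ⇒ [4]
  IvoX GAGG/0: at [8, 15, 21, 35, 64] ⇒ [8, 15, 21, 35, 64]
  GruI TGTTTAAG/1: at [43, 56, 87] ⇒ [44, 57, 88]

All cut coordinates (distinct, sorted): [4, 8, 15, 21, 35, 44, 57, 64, 88]

Fragment lengths:
  [0,4): 4 bp
  [4,8): 4 bp
  [8,15): 7 bp
  [15,21): 6 bp
  [21,35): 14 bp
  [35,44): 9 bp
  [44,57): 13 bp
  [57,64): 7 bp
  [64,88): 24 bp
  [88,95): 7 bp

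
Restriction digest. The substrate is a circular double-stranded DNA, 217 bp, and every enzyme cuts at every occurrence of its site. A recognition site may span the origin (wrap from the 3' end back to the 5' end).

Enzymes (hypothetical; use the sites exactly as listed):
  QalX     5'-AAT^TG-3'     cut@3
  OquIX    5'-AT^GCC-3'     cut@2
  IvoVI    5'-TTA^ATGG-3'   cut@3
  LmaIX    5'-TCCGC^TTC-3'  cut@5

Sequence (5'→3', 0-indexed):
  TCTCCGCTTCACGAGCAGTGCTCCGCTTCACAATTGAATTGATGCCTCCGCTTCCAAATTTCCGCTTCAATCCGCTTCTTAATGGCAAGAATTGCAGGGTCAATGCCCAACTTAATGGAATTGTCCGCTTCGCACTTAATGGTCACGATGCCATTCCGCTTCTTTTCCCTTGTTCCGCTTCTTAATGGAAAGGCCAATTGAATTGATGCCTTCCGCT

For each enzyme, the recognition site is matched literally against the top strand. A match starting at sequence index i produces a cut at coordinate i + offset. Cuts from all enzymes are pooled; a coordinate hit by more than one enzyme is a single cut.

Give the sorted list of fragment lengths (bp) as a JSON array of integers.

[4,4,5,5,6,6,7,7,8,8,8,9,10,10,10,10,11,11,12,14,14,19,19]

Scan for sites:
  QalX AATTG/3: at [31, 36, 89, 118, 195, 200] ⇒ [34, 39, 92, 121, 198, 203]
  OquIX ATGCC/2: at [41, 102, 147, 205] ⇒ [43, 104, 149, 207]
  IvoVI TTAATGG/3: at [78, 111, 135, 181] ⇒ [81, 114, 138, 184]
  LmaIX TCCGCTTC/5: at [2, 21, 46, 60, 70, 123, 154, 173, 211] ⇒ [7, 26, 51, 65, 75, 128, 159, 178, 216]

Pooled cuts: [7, 26, 34, 39, 43, 51, 65, 75, 81, 92, 104, 114, 121, 128, 138, 149, 159, 178, 184, 198, 203, 207, 216]

Fragment lengths:
  7→26: 19 bp
  26→34: 8 bp
  34→39: 5 bp
  39→43: 4 bp
  43→51: 8 bp
  51→65: 14 bp
  65→75: 10 bp
  75→81: 6 bp
  81→92: 11 bp
  92→104: 12 bp
  104→114: 10 bp
  114→121: 7 bp
  121→128: 7 bp
  128→138: 10 bp
  138→149: 11 bp
  149→159: 10 bp
  159→178: 19 bp
  178→184: 6 bp
  184→198: 14 bp
  198→203: 5 bp
  203→207: 4 bp
  207→216: 9 bp
  216→7 (wrap): 217-216+7 = 8 bp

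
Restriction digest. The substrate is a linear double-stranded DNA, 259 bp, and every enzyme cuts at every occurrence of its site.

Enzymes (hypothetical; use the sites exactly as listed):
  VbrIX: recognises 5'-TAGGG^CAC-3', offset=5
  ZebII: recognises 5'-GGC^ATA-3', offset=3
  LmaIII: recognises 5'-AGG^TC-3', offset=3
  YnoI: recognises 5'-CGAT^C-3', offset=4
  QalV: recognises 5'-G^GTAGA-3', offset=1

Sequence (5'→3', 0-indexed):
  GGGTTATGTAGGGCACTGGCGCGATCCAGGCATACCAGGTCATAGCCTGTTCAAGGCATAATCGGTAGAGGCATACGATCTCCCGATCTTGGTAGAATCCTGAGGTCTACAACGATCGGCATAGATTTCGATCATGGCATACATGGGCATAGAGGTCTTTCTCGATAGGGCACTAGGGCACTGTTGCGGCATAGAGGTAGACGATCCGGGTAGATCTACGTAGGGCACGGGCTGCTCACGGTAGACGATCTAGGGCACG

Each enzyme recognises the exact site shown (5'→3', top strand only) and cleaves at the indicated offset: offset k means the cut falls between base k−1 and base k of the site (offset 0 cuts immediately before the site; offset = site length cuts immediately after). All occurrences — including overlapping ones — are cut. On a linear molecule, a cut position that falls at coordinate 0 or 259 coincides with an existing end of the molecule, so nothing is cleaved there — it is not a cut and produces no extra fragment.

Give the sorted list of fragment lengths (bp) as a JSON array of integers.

[4,4,4,4,6,6,6,6,7,7,7,8,8,8,8,9,9,10,11,12,12,12,13,14,15,15,16,18]

Per-enzyme occurrences:
  VbrIX TAGGGCAC/5: at [8, 165, 173, 220, 250] ⇒ [13, 170, 178, 225, 255]
  ZebII GGCATA/3: at [28, 54, 69, 117, 135, 145, 187] ⇒ [31, 57, 72, 120, 138, 148, 190]
  LmaIII AGGTC/3: at [36, 102, 152] ⇒ [39, 105, 155]
  YnoI CGATC/4: at [21, 75, 83, 112, 128, 201, 245] ⇒ [25, 79, 87, 116, 132, 205, 249]
  QalV GGTAGA/1: at [63, 90, 195, 208, 239] ⇒ [64, 91, 196, 209, 240]

All cut coordinates (distinct, sorted): [13, 25, 31, 39, 57, 64, 72, 79, 87, 91, 105, 116, 120, 132, 138, 148, 155, 170, 178, 190, 196, 205, 209, 225, 240, 249, 255]

Fragment lengths:
  [0,13): 13 bp
  [13,25): 12 bp
  [25,31): 6 bp
  [31,39): 8 bp
  [39,57): 18 bp
  [57,64): 7 bp
  [64,72): 8 bp
  [72,79): 7 bp
  [79,87): 8 bp
  [87,91): 4 bp
  [91,105): 14 bp
  [105,116): 11 bp
  [116,120): 4 bp
  [120,132): 12 bp
  [132,138): 6 bp
  [138,148): 10 bp
  [148,155): 7 bp
  [155,170): 15 bp
  [170,178): 8 bp
  [178,190): 12 bp
  [190,196): 6 bp
  [196,205): 9 bp
  [205,209): 4 bp
  [209,225): 16 bp
  [225,240): 15 bp
  [240,249): 9 bp
  [249,255): 6 bp
  [255,259): 4 bp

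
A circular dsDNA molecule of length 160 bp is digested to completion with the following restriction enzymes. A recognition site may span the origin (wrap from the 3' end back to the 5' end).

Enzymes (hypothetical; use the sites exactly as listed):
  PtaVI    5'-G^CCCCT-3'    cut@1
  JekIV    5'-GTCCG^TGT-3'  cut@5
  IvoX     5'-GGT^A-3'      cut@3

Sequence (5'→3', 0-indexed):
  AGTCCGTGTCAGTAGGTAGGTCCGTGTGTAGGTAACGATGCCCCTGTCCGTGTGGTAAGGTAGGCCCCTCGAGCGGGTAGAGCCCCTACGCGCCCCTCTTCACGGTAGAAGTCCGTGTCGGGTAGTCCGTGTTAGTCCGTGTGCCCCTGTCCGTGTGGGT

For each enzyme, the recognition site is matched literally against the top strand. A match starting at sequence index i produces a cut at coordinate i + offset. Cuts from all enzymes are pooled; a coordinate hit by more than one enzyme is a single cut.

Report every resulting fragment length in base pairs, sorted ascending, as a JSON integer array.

Per-enzyme occurrences:
  PtaVI (GCCCCT, off=1): starts [39, 63, 81, 91, 142] → cuts [40, 64, 82, 92, 143]
  JekIV (GTCCGTGT, off=5): starts [1, 19, 45, 110, 124, 134, 148] → cuts [6, 24, 50, 115, 129, 139, 153]
  IvoX (GGTA, off=3): starts [14, 30, 53, 58, 75, 103, 120, 157] → cuts [0, 17, 33, 56, 61, 78, 106, 123]

Pooled cuts: [0, 6, 17, 24, 33, 40, 50, 56, 61, 64, 78, 82, 92, 106, 115, 123, 129, 139, 143, 153]

Fragments:
  0→6: 6 bp
  6→17: 11 bp
  17→24: 7 bp
  24→33: 9 bp
  33→40: 7 bp
  40→50: 10 bp
  50→56: 6 bp
  56→61: 5 bp
  61→64: 3 bp
  64→78: 14 bp
  78→82: 4 bp
  82→92: 10 bp
  92→106: 14 bp
  106→115: 9 bp
  115→123: 8 bp
  123→129: 6 bp
  129→139: 10 bp
  139→143: 4 bp
  143→153: 10 bp
  153→0 (wrap): 160-153+0 = 7 bp

[3,4,4,5,6,6,6,7,7,7,8,9,9,10,10,10,10,11,14,14]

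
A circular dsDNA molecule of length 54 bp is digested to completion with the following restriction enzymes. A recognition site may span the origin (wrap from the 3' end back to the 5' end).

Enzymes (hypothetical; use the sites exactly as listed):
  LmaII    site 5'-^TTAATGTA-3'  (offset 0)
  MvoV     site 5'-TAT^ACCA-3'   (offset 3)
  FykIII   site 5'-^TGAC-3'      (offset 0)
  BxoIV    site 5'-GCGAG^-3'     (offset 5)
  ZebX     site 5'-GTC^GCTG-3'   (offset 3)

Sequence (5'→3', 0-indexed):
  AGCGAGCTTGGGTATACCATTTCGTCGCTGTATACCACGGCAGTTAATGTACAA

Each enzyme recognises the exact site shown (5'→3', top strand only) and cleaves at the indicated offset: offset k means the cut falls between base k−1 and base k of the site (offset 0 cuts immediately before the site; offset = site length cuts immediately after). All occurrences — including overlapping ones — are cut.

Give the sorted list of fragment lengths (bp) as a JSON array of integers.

[7,9,10,11,17]

Scan for sites:
  LmaII TTAATGTA/0: at [43] ⇒ [43]
  MvoV TATACCA/3: at [12, 30] ⇒ [15, 33]
  FykIII (TGAC, off=0): no sites
  BxoIV GCGAG/5: at [1] ⇒ [6]
  ZebX GTCGCTG/3: at [23] ⇒ [26]

All cut coordinates (distinct, sorted): [6, 15, 26, 33, 43]

Fragment lengths:
  6→15: 9 bp
  15→26: 11 bp
  26→33: 7 bp
  33→43: 10 bp
  43→6 (wrap): 54-43+6 = 17 bp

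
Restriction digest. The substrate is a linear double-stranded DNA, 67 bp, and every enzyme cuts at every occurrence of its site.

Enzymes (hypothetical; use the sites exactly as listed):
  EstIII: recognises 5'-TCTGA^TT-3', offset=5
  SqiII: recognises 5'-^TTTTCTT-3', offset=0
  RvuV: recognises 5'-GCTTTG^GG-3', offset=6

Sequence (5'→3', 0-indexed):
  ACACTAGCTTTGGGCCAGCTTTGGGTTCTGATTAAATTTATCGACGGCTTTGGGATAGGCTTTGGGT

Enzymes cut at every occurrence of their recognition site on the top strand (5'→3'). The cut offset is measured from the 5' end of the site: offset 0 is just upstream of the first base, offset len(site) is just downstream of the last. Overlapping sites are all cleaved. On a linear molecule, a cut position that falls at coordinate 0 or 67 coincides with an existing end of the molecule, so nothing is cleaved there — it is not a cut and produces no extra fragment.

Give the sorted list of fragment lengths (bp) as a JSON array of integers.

[3,8,11,12,12,21]

Per-enzyme occurrences:
  EstIII (TCTGATT, off=5): starts [26] → cuts [31]
  SqiII (TTTTCTT, off=0): no sites
  RvuV (GCTTTGGG, off=6): starts [6, 17, 46, 58] → cuts [12, 23, 52, 64]

All cut coordinates (distinct, sorted): [12, 23, 31, 52, 64]

Fragments:
  [0,12): 12 bp
  [12,23): 11 bp
  [23,31): 8 bp
  [31,52): 21 bp
  [52,64): 12 bp
  [64,67): 3 bp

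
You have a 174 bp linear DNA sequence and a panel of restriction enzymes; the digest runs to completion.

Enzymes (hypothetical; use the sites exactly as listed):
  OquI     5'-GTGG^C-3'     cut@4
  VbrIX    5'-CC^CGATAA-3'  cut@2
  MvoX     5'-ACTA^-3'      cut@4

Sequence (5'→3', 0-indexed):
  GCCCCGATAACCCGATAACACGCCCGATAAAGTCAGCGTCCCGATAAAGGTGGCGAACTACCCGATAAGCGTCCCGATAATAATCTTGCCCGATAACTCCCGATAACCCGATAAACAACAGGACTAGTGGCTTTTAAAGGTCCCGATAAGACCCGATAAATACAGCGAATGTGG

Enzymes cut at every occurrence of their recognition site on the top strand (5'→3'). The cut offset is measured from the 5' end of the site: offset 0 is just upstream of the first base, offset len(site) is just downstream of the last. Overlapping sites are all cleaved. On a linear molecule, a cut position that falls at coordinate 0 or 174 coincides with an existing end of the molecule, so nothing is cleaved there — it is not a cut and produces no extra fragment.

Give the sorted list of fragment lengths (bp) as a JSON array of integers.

Per-enzyme occurrences:
  OquI GTGGC/4: at [49, 126] ⇒ [53, 130]
  VbrIX CCCGATAA/2: at [2, 10, 22, 39, 60, 72, 88, 98, 106, 141, 151] ⇒ [4, 12, 24, 41, 62, 74, 90, 100, 108, 143, 153]
  MvoX ACTA/4: at [56, 122] ⇒ [60, 126]

All cut coordinates (distinct, sorted): [4, 12, 24, 41, 53, 60, 62, 74, 90, 100, 108, 126, 130, 143, 153]

Fragments:
  [0,4): 4 bp
  [4,12): 8 bp
  [12,24): 12 bp
  [24,41): 17 bp
  [41,53): 12 bp
  [53,60): 7 bp
  [60,62): 2 bp
  [62,74): 12 bp
  [74,90): 16 bp
  [90,100): 10 bp
  [100,108): 8 bp
  [108,126): 18 bp
  [126,130): 4 bp
  [130,143): 13 bp
  [143,153): 10 bp
  [153,174): 21 bp

[2,4,4,7,8,8,10,10,12,12,12,13,16,17,18,21]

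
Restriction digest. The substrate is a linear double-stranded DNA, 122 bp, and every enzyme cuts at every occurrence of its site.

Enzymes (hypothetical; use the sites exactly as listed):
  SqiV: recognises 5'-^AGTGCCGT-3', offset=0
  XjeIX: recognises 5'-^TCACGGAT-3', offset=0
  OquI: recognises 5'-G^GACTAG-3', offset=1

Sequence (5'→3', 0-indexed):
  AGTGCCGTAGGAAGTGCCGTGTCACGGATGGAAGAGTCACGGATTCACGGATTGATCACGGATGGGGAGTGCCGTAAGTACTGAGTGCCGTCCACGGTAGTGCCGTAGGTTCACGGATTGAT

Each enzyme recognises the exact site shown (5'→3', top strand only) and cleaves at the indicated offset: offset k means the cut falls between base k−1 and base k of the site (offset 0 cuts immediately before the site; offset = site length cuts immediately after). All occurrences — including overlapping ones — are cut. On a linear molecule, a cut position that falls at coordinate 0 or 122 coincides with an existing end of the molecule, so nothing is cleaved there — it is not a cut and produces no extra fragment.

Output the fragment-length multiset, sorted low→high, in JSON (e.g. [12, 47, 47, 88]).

Site scan:
  SqiV (AGTGCCGT, off=0): starts [0, 12, 67, 83, 98] → cuts [12, 67, 83, 98] (position 0 is a terminus of the linear molecule — no cut)
  XjeIX (TCACGGAT, off=0): starts [21, 36, 44, 55, 110] → cuts [21, 36, 44, 55, 110]
  OquI (GGACTAG, off=1): no sites

Pooled cuts: [12, 21, 36, 44, 55, 67, 83, 98, 110]

Fragments:
  [0,12): 12 bp
  [12,21): 9 bp
  [21,36): 15 bp
  [36,44): 8 bp
  [44,55): 11 bp
  [55,67): 12 bp
  [67,83): 16 bp
  [83,98): 15 bp
  [98,110): 12 bp
  [110,122): 12 bp

[8,9,11,12,12,12,12,15,15,16]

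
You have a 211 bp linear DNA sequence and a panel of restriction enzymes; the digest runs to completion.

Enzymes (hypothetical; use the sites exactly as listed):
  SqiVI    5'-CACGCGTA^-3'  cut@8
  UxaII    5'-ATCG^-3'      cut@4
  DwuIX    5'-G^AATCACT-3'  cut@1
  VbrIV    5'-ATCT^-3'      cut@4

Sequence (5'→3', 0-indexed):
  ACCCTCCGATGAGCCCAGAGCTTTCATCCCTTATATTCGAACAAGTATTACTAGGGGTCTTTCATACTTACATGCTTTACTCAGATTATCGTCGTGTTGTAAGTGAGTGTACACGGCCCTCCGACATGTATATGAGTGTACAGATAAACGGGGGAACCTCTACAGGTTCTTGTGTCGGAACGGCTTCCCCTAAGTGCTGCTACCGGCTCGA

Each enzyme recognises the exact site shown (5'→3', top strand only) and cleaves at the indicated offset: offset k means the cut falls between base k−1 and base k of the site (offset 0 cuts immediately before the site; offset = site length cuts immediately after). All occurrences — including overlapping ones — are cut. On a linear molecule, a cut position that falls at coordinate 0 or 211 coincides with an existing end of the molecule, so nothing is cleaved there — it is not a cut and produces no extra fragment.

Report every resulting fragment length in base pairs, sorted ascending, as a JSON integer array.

Scan for sites:
  SqiVI (CACGCGTA, off=8): no sites
  UxaII ATCG/4: at [87] ⇒ [91]
  DwuIX (GAATCACT, off=1): no sites
  VbrIV (ATCT, off=4): no sites

All cut coordinates (distinct, sorted): [91]

Fragment lengths:
  [0,91): 91 bp
  [91,211): 120 bp

[91,120]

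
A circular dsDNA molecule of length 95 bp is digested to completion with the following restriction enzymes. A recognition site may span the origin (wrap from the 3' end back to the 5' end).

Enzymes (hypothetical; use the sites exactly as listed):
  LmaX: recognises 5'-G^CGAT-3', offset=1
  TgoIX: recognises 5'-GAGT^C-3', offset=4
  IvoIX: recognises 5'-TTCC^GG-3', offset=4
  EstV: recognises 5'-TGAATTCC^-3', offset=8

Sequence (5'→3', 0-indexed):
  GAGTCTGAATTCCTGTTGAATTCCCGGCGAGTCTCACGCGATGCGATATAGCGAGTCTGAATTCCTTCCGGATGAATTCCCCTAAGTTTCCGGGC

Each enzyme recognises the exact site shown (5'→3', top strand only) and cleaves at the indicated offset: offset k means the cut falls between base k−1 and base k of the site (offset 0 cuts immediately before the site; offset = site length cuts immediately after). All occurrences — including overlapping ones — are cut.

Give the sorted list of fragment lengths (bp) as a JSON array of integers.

Per-enzyme occurrences:
  LmaX (GCGAT, off=1): starts [37, 42] → cuts [38, 43]
  TgoIX (GAGTC, off=4): starts [0, 28, 52] → cuts [4, 32, 56]
  IvoIX (TTCCGG, off=4): starts [65, 87] → cuts [69, 91]
  EstV (TGAATTCC, off=8): starts [5, 16, 57, 72] → cuts [13, 24, 65, 80]

Pooled cuts: [4, 13, 24, 32, 38, 43, 56, 65, 69, 80, 91]

Fragments:
  4→13: 9 bp
  13→24: 11 bp
  24→32: 8 bp
  32→38: 6 bp
  38→43: 5 bp
  43→56: 13 bp
  56→65: 9 bp
  65→69: 4 bp
  69→80: 11 bp
  80→91: 11 bp
  91→4 (wrap): 95-91+4 = 8 bp

[4,5,6,8,8,9,9,11,11,11,13]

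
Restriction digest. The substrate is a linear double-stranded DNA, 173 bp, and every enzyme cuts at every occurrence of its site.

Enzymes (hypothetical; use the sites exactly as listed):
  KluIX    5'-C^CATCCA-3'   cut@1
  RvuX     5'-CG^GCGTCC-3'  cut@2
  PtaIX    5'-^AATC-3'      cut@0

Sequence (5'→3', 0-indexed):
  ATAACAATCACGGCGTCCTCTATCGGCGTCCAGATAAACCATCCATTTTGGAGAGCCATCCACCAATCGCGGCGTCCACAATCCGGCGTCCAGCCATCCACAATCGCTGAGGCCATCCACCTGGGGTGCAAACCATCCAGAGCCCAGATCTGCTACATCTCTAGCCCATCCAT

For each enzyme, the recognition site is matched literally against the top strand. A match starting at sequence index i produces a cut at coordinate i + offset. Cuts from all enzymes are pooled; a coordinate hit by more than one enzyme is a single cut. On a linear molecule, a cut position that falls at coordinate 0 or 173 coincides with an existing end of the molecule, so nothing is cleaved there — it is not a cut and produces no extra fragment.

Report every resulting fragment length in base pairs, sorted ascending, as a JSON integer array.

[5,6,7,7,7,7,8,8,9,12,13,14,17,20,33]

Site scan:
  KluIX (CCATCCA, off=1): starts [38, 55, 93, 112, 132, 165] → cuts [39, 56, 94, 113, 133, 166]
  RvuX (CGGCGTCC, off=2): starts [10, 23, 69, 83] → cuts [12, 25, 71, 85]
  PtaIX (AATC, off=0): starts [5, 64, 79, 101] → cuts [5, 64, 79, 101]

Pooled cuts: [5, 12, 25, 39, 56, 64, 71, 79, 85, 94, 101, 113, 133, 166]

Fragment lengths:
  [0,5): 5 bp
  [5,12): 7 bp
  [12,25): 13 bp
  [25,39): 14 bp
  [39,56): 17 bp
  [56,64): 8 bp
  [64,71): 7 bp
  [71,79): 8 bp
  [79,85): 6 bp
  [85,94): 9 bp
  [94,101): 7 bp
  [101,113): 12 bp
  [113,133): 20 bp
  [133,166): 33 bp
  [166,173): 7 bp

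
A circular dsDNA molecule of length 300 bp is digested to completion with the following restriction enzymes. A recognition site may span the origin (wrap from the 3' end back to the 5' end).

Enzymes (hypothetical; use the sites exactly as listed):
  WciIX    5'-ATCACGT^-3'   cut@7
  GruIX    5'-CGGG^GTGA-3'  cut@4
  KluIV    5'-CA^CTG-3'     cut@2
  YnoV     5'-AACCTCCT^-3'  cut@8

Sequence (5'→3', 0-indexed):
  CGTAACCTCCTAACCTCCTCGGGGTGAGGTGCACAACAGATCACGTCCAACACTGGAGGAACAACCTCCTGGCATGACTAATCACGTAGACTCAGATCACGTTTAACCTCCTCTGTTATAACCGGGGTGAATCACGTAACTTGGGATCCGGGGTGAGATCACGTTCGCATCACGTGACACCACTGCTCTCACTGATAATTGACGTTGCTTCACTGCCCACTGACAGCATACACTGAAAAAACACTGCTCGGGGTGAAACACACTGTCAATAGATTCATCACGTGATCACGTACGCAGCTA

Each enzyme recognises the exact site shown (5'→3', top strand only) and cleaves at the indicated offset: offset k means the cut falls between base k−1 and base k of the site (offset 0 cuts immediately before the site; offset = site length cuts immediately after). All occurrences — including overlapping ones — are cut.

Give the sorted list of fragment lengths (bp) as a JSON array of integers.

[4,6,7,7,8,8,9,9,10,10,11,11,11,12,13,14,15,15,17,18,20,21,21,23]

Scan for sites:
  WciIX ATCACGT/7: at [39, 80, 95, 130, 157, 168, 276, 284] ⇒ [46, 87, 102, 137, 164, 175, 283, 291]
  GruIX CGGGGTGA/4: at [19, 122, 148, 248] ⇒ [23, 126, 152, 252]
  KluIV CACTG/2: at [50, 180, 189, 210, 217, 230, 241, 260] ⇒ [52, 182, 191, 212, 219, 232, 243, 262]
  YnoV AACCTCCT/8: at [3, 11, 62, 104] ⇒ [11, 19, 70, 112]

All cut coordinates (distinct, sorted): [11, 19, 23, 46, 52, 70, 87, 102, 112, 126, 137, 152, 164, 175, 182, 191, 212, 219, 232, 243, 252, 262, 283, 291]

Fragment lengths:
  11→19: 8 bp
  19→23: 4 bp
  23→46: 23 bp
  46→52: 6 bp
  52→70: 18 bp
  70→87: 17 bp
  87→102: 15 bp
  102→112: 10 bp
  112→126: 14 bp
  126→137: 11 bp
  137→152: 15 bp
  152→164: 12 bp
  164→175: 11 bp
  175→182: 7 bp
  182→191: 9 bp
  191→212: 21 bp
  212→219: 7 bp
  219→232: 13 bp
  232→243: 11 bp
  243→252: 9 bp
  252→262: 10 bp
  262→283: 21 bp
  283→291: 8 bp
  291→11 (wrap): 300-291+11 = 20 bp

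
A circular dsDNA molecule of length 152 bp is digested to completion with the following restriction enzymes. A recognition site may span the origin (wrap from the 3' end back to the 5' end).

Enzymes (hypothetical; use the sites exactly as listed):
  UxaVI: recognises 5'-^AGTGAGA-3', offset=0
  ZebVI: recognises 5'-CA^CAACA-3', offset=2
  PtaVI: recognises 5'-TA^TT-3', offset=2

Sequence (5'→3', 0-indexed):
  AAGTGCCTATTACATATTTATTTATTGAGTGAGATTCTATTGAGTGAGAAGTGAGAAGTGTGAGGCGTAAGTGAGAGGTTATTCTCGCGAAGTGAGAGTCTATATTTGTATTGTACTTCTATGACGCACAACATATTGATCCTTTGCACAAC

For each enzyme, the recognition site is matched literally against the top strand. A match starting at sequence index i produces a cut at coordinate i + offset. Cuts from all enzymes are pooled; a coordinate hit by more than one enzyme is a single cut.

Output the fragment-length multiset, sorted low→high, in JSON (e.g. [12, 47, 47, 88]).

Scan for sites:
  UxaVI AGTGAGA/0: at [27, 42, 49, 69, 90] ⇒ [27, 42, 49, 69, 90]
  ZebVI CACAACA/2: at [126, 146] ⇒ [128, 148]
  PtaVI TATT/2: at [7, 14, 18, 22, 37, 79, 102, 108, 133] ⇒ [9, 16, 20, 24, 39, 81, 104, 110, 135]

Pooled cuts: [9, 16, 20, 24, 27, 39, 42, 49, 69, 81, 90, 104, 110, 128, 135, 148]

Fragments:
  9→16: 7 bp
  16→20: 4 bp
  20→24: 4 bp
  24→27: 3 bp
  27→39: 12 bp
  39→42: 3 bp
  42→49: 7 bp
  49→69: 20 bp
  69→81: 12 bp
  81→90: 9 bp
  90→104: 14 bp
  104→110: 6 bp
  110→128: 18 bp
  128→135: 7 bp
  135→148: 13 bp
  148→9 (wrap): 152-148+9 = 13 bp

[3,3,4,4,6,7,7,7,9,12,12,13,13,14,18,20]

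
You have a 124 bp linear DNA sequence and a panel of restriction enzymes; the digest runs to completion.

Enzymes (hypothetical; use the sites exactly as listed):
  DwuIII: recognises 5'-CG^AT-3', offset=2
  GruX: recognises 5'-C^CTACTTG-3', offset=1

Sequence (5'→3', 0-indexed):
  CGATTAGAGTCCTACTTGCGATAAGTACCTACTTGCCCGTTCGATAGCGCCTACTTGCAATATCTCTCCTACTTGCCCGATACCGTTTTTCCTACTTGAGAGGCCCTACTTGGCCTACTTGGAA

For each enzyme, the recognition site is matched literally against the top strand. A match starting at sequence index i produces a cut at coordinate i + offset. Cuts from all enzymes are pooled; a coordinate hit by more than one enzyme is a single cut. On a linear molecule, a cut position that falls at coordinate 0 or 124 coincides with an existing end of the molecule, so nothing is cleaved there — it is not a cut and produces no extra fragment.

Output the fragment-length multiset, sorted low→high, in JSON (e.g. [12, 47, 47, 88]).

Site scan:
  DwuIII (CGAT, off=2): starts [0, 18, 41, 77] → cuts [2, 20, 43, 79]
  GruX (CCTACTTG, off=1): starts [10, 27, 49, 67, 90, 104, 113] → cuts [11, 28, 50, 68, 91, 105, 114]

All cut coordinates (distinct, sorted): [2, 11, 20, 28, 43, 50, 68, 79, 91, 105, 114]

Fragment lengths:
  [0,2): 2 bp
  [2,11): 9 bp
  [11,20): 9 bp
  [20,28): 8 bp
  [28,43): 15 bp
  [43,50): 7 bp
  [50,68): 18 bp
  [68,79): 11 bp
  [79,91): 12 bp
  [91,105): 14 bp
  [105,114): 9 bp
  [114,124): 10 bp

[2,7,8,9,9,9,10,11,12,14,15,18]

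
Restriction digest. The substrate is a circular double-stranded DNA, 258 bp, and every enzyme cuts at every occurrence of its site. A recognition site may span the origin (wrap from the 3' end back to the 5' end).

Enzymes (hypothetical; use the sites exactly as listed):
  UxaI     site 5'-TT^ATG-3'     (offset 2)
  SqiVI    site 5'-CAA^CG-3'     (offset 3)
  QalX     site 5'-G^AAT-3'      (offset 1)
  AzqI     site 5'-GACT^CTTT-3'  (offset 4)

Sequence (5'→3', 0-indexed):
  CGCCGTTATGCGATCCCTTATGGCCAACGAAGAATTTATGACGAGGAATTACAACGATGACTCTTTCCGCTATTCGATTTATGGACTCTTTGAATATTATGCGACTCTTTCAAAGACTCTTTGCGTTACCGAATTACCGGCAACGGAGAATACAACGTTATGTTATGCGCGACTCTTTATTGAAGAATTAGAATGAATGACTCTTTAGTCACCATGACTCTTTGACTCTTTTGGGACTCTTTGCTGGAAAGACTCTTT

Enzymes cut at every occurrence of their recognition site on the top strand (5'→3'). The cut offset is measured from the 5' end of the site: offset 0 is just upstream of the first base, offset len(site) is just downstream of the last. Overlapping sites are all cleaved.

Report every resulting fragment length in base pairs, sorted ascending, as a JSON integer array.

Scan for sites:
  UxaI TTATG/2: at [5, 17, 35, 78, 96, 157, 162] ⇒ [7, 19, 37, 80, 98, 159, 164]
  SqiVI CAACG/3: at [24, 51, 140, 152] ⇒ [27, 54, 143, 155]
  QalX GAAT/1: at [31, 45, 91, 130, 147, 184, 190, 194] ⇒ [32, 46, 92, 131, 148, 185, 191, 195]
  AzqI GACTCTTT/4: at [58, 83, 102, 114, 170, 198, 215, 223, 234, 250] ⇒ [62, 87, 106, 118, 174, 202, 219, 227, 238, 254]

Pooled cuts: [7, 19, 27, 32, 37, 46, 54, 62, 80, 87, 92, 98, 106, 118, 131, 143, 148, 155, 159, 164, 174, 185, 191, 195, 202, 219, 227, 238, 254]

Fragment lengths:
  7→19: 12 bp
  19→27: 8 bp
  27→32: 5 bp
  32→37: 5 bp
  37→46: 9 bp
  46→54: 8 bp
  54→62: 8 bp
  62→80: 18 bp
  80→87: 7 bp
  87→92: 5 bp
  92→98: 6 bp
  98→106: 8 bp
  106→118: 12 bp
  118→131: 13 bp
  131→143: 12 bp
  143→148: 5 bp
  148→155: 7 bp
  155→159: 4 bp
  159→164: 5 bp
  164→174: 10 bp
  174→185: 11 bp
  185→191: 6 bp
  191→195: 4 bp
  195→202: 7 bp
  202→219: 17 bp
  219→227: 8 bp
  227→238: 11 bp
  238→254: 16 bp
  254→7 (wrap): 258-254+7 = 11 bp

[4,4,5,5,5,5,5,6,6,7,7,7,8,8,8,8,8,9,10,11,11,11,12,12,12,13,16,17,18]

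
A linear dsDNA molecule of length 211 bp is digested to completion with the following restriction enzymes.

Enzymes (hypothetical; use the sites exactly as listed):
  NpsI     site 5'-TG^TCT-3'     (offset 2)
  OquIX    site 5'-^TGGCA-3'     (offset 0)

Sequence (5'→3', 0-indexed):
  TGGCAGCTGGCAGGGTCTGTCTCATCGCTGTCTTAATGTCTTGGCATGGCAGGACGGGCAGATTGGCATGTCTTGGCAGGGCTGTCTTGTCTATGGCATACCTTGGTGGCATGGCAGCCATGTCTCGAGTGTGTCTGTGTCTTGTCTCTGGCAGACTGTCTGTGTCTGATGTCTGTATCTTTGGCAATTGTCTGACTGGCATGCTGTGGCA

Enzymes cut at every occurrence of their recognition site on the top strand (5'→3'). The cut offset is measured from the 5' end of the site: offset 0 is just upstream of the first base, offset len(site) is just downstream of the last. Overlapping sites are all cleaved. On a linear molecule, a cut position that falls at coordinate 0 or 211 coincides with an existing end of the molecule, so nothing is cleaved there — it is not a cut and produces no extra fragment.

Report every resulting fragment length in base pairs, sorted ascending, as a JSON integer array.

Site scan:
  NpsI TGTCT/2: at [17, 28, 36, 68, 82, 87, 120, 131, 137, 142, 156, 162, 169, 188] ⇒ [19, 30, 38, 70, 84, 89, 122, 133, 139, 144, 158, 164, 171, 190]
  OquIX TGGCA/0: at [0, 7, 41, 46, 63, 73, 93, 106, 111, 148, 181, 196, 206] ⇒ [7, 41, 46, 63, 73, 93, 106, 111, 148, 181, 196, 206] (position 0 is a terminus of the linear molecule — no cut)

Pooled cuts: [7, 19, 30, 38, 41, 46, 63, 70, 73, 84, 89, 93, 106, 111, 122, 133, 139, 144, 148, 158, 164, 171, 181, 190, 196, 206]

Fragments:
  [0,7): 7 bp
  [7,19): 12 bp
  [19,30): 11 bp
  [30,38): 8 bp
  [38,41): 3 bp
  [41,46): 5 bp
  [46,63): 17 bp
  [63,70): 7 bp
  [70,73): 3 bp
  [73,84): 11 bp
  [84,89): 5 bp
  [89,93): 4 bp
  [93,106): 13 bp
  [106,111): 5 bp
  [111,122): 11 bp
  [122,133): 11 bp
  [133,139): 6 bp
  [139,144): 5 bp
  [144,148): 4 bp
  [148,158): 10 bp
  [158,164): 6 bp
  [164,171): 7 bp
  [171,181): 10 bp
  [181,190): 9 bp
  [190,196): 6 bp
  [196,206): 10 bp
  [206,211): 5 bp

[3,3,4,4,5,5,5,5,5,6,6,6,7,7,7,8,9,10,10,10,11,11,11,11,12,13,17]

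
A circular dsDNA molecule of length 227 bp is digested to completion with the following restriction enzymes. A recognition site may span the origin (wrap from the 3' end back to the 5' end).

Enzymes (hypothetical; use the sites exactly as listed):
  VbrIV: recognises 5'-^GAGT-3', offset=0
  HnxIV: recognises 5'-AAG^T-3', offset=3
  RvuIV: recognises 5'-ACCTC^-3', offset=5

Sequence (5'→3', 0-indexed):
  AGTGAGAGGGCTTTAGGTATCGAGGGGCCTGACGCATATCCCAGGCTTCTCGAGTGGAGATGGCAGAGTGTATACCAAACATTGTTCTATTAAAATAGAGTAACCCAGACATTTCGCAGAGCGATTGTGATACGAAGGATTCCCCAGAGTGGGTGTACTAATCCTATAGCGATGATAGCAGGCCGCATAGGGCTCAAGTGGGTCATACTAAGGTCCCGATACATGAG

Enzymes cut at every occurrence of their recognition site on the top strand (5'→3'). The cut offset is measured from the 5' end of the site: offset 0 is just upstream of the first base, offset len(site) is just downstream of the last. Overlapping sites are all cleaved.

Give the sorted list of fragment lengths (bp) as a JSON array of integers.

Site scan:
  VbrIV GAGT/0: at [51, 65, 97, 146, 226] ⇒ [51, 65, 97, 146, 226]
  HnxIV AAGT/3: at [195] ⇒ [198]
  RvuIV (ACCTC, off=5): no sites

All cut coordinates (distinct, sorted): [51, 65, 97, 146, 198, 226]

Fragments:
  51→65: 14 bp
  65→97: 32 bp
  97→146: 49 bp
  146→198: 52 bp
  198→226: 28 bp
  226→51 (wrap): 227-226+51 = 52 bp

[14,28,32,49,52,52]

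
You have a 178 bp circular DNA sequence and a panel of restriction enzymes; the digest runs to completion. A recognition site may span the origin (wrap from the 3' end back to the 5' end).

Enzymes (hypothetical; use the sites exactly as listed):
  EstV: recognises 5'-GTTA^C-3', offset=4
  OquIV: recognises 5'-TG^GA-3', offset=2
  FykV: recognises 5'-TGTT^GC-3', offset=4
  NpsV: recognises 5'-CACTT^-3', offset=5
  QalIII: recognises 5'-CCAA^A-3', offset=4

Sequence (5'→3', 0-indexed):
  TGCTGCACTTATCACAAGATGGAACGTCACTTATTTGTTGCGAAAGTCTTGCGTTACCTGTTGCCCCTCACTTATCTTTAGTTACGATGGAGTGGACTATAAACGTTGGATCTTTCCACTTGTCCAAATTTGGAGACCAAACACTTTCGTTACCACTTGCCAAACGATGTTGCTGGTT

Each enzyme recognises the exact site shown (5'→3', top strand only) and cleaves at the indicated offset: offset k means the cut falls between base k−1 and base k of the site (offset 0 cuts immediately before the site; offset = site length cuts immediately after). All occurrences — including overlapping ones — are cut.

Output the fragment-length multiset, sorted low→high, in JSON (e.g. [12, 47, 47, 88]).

Scan for sites:
  EstV GTTAC/4: at [52, 80, 148] ⇒ [56, 84, 152]
  OquIV TGGA/2: at [19, 87, 92, 106, 130] ⇒ [21, 89, 94, 108, 132]
  FykV TGTTGC/4: at [35, 58, 167] ⇒ [39, 62, 171]
  NpsV CACTT/5: at [5, 27, 68, 116, 141, 153] ⇒ [10, 32, 73, 121, 146, 158]
  QalIII CCAAA/4: at [123, 136, 159] ⇒ [127, 140, 163]

Pooled cuts: [10, 21, 32, 39, 56, 62, 73, 84, 89, 94, 108, 121, 127, 132, 140, 146, 152, 158, 163, 171]

Fragments:
  10→21: 11 bp
  21→32: 11 bp
  32→39: 7 bp
  39→56: 17 bp
  56→62: 6 bp
  62→73: 11 bp
  73→84: 11 bp
  84→89: 5 bp
  89→94: 5 bp
  94→108: 14 bp
  108→121: 13 bp
  121→127: 6 bp
  127→132: 5 bp
  132→140: 8 bp
  140→146: 6 bp
  146→152: 6 bp
  152→158: 6 bp
  158→163: 5 bp
  163→171: 8 bp
  171→10 (wrap): 178-171+10 = 17 bp

[5,5,5,5,6,6,6,6,6,7,8,8,11,11,11,11,13,14,17,17]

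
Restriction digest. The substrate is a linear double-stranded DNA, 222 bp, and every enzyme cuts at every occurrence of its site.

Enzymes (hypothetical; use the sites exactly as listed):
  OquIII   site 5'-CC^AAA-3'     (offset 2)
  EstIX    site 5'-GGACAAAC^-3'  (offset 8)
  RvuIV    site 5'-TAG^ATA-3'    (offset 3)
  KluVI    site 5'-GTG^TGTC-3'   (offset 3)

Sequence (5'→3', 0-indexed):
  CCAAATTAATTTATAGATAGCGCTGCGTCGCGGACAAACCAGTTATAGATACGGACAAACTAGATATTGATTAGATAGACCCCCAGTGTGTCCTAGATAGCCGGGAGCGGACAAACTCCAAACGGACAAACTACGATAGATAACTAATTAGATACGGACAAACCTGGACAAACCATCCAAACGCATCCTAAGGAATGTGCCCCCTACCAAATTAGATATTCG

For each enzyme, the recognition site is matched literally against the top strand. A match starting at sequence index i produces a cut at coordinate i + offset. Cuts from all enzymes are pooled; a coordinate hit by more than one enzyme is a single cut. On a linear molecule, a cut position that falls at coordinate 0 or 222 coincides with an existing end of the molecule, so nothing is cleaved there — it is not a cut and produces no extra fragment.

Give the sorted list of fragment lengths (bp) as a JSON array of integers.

[2,3,3,5,7,7,8,8,9,10,11,12,12,12,12,14,14,20,23,30]

Per-enzyme occurrences:
  OquIII CCAAA/2: at [0, 117, 176, 206] ⇒ [2, 119, 178, 208]
  EstIX GGACAAAC/8: at [31, 52, 108, 123, 155, 165] ⇒ [39, 60, 116, 131, 163, 173]
  RvuIV TAGATA/3: at [13, 45, 60, 71, 93, 136, 148, 212] ⇒ [16, 48, 63, 74, 96, 139, 151, 215]
  KluVI GTGTGTC/3: at [85] ⇒ [88]

All cut coordinates (distinct, sorted): [2, 16, 39, 48, 60, 63, 74, 88, 96, 116, 119, 131, 139, 151, 163, 173, 178, 208, 215]

Fragment lengths:
  [0,2): 2 bp
  [2,16): 14 bp
  [16,39): 23 bp
  [39,48): 9 bp
  [48,60): 12 bp
  [60,63): 3 bp
  [63,74): 11 bp
  [74,88): 14 bp
  [88,96): 8 bp
  [96,116): 20 bp
  [116,119): 3 bp
  [119,131): 12 bp
  [131,139): 8 bp
  [139,151): 12 bp
  [151,163): 12 bp
  [163,173): 10 bp
  [173,178): 5 bp
  [178,208): 30 bp
  [208,215): 7 bp
  [215,222): 7 bp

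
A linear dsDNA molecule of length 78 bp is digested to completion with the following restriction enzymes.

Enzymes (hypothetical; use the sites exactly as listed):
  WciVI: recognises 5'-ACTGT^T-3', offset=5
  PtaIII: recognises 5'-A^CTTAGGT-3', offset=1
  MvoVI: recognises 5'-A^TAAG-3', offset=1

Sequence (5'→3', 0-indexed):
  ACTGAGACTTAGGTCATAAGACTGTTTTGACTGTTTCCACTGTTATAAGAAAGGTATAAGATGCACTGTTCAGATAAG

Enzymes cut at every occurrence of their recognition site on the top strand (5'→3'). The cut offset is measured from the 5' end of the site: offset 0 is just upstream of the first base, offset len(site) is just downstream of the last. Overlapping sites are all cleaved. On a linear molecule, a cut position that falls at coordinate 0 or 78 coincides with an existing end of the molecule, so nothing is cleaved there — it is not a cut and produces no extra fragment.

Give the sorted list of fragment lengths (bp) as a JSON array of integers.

Scan for sites:
  WciVI (ACTGTT, off=5): starts [20, 29, 38, 64] → cuts [25, 34, 43, 69]
  PtaIII (ACTTAGGT, off=1): starts [6] → cuts [7]
  MvoVI (ATAAG, off=1): starts [15, 44, 55, 73] → cuts [16, 45, 56, 74]

All cut coordinates (distinct, sorted): [7, 16, 25, 34, 43, 45, 56, 69, 74]

Fragments:
  [0,7): 7 bp
  [7,16): 9 bp
  [16,25): 9 bp
  [25,34): 9 bp
  [34,43): 9 bp
  [43,45): 2 bp
  [45,56): 11 bp
  [56,69): 13 bp
  [69,74): 5 bp
  [74,78): 4 bp

[2,4,5,7,9,9,9,9,11,13]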